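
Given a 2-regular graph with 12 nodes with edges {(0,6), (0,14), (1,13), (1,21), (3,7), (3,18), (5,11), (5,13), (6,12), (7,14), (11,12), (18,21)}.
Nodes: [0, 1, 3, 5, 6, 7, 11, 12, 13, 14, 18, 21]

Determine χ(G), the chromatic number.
Clique number ω(G) = 2 (lower bound: χ ≥ ω).
The graph is bipartite (no odd cycle), so 2 colors suffice: χ(G) = 2.
A valid 2-coloring: color 1: [0, 1, 5, 7, 12, 18]; color 2: [3, 6, 11, 13, 14, 21].

χ(G) = 2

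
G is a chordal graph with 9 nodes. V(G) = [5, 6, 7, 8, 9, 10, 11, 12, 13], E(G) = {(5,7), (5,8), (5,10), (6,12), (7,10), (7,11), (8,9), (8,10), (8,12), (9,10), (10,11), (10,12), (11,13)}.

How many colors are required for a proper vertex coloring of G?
Clique number ω(G) = 3 (lower bound: χ ≥ ω).
The clique on [8, 9, 10] has size 3, forcing χ ≥ 3, and the coloring below uses 3 colors, so χ(G) = 3.
A valid 3-coloring: color 1: [6, 10, 13]; color 2: [7, 8]; color 3: [5, 9, 11, 12].

χ(G) = 3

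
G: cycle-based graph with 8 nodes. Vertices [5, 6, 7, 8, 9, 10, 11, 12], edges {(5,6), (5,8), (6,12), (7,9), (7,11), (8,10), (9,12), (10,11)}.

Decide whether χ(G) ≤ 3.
A valid 3-coloring: color 1: [6, 8, 9, 11]; color 2: [5, 7, 10, 12].
(χ(G) = 2 ≤ 3.)

Yes, G is 3-colorable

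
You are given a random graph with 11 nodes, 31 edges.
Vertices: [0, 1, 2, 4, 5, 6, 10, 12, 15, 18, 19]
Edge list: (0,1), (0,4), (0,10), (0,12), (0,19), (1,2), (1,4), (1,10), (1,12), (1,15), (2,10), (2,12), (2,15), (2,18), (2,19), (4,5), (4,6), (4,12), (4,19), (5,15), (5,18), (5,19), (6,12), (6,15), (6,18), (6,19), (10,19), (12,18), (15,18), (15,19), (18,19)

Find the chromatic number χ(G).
χ(G) = 4

Clique number ω(G) = 4 (lower bound: χ ≥ ω).
The clique on [0, 1, 4, 12] has size 4, forcing χ ≥ 4, and the coloring below uses 4 colors, so χ(G) = 4.
A valid 4-coloring: color 1: [1, 19]; color 2: [0, 2, 5, 6]; color 3: [4, 10, 18]; color 4: [12, 15].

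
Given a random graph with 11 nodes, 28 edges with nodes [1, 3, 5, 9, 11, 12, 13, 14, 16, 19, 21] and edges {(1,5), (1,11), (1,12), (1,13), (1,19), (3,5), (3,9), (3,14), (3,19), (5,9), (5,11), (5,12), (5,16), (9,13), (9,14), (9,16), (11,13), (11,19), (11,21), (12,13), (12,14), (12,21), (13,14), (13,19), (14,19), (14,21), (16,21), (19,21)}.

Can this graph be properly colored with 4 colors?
Yes, G is 4-colorable

A valid 4-coloring: color 1: [1, 14, 16]; color 2: [5, 13, 21]; color 3: [9, 12, 19]; color 4: [3, 11].
(χ(G) = 4 ≤ 4.)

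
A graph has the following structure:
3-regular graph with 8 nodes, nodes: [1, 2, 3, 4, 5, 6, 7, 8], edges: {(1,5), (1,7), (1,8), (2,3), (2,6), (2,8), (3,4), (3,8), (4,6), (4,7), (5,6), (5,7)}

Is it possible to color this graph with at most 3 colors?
A valid 3-coloring: color 1: [1, 2, 4]; color 2: [3, 6, 7]; color 3: [5, 8].
(χ(G) = 3 ≤ 3.)

Yes, G is 3-colorable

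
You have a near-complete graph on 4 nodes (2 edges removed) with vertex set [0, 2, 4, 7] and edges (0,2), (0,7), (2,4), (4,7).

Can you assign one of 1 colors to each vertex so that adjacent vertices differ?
Edge (0,2) forces its endpoints to differ, so 1 color is not enough.

No, G is not 1-colorable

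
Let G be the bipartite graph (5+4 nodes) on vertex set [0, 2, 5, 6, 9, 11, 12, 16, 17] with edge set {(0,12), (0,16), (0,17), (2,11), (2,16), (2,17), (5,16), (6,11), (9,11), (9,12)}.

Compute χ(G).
Clique number ω(G) = 2 (lower bound: χ ≥ ω).
The graph is bipartite (no odd cycle), so 2 colors suffice: χ(G) = 2.
A valid 2-coloring: color 1: [0, 2, 5, 6, 9]; color 2: [11, 12, 16, 17].

χ(G) = 2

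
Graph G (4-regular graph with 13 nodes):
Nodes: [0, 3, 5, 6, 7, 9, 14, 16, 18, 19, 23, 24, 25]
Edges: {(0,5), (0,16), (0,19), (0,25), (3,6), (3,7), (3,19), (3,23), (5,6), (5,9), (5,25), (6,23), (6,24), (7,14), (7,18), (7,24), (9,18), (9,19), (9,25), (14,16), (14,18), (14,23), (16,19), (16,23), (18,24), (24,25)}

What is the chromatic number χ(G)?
χ(G) = 3

Clique number ω(G) = 3 (lower bound: χ ≥ ω).
The clique on [0, 16, 19] has size 3, forcing χ ≥ 3, and the coloring below uses 3 colors, so χ(G) = 3.
A valid 3-coloring: color 1: [0, 3, 9, 14, 24]; color 2: [6, 7, 16, 25]; color 3: [5, 18, 19, 23].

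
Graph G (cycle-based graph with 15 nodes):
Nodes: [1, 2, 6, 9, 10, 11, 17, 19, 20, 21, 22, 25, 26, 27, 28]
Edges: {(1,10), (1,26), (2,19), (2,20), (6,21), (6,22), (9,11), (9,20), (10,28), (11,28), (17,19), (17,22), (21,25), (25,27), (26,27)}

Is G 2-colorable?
No, G is not 2-colorable

Odd cycle [27, 26, 1, 10, 28, 11, 9, 20, 2, 19, 17, 22, 6, 21, 25] needs 3 colors (χ ≥ 3).
Hence χ(G) ≥ 3 > 2, so no proper 2-coloring exists.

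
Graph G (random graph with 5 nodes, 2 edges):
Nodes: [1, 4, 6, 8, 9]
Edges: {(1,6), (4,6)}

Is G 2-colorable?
A valid 2-coloring: color 1: [6, 8, 9]; color 2: [1, 4].
(χ(G) = 2 ≤ 2.)

Yes, G is 2-colorable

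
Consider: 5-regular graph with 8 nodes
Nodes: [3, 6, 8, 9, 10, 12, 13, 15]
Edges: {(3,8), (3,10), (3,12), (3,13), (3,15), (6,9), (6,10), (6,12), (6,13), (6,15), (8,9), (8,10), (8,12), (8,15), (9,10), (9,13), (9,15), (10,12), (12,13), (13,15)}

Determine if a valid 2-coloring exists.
No, G is not 2-colorable

The clique on vertices [6, 9, 13, 15] has size 4 > 2, so it alone needs 4 colors.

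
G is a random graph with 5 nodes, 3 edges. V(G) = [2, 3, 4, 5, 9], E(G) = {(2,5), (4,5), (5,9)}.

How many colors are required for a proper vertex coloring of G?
Clique number ω(G) = 2 (lower bound: χ ≥ ω).
The graph is bipartite (no odd cycle), so 2 colors suffice: χ(G) = 2.
A valid 2-coloring: color 1: [3, 5]; color 2: [2, 4, 9].

χ(G) = 2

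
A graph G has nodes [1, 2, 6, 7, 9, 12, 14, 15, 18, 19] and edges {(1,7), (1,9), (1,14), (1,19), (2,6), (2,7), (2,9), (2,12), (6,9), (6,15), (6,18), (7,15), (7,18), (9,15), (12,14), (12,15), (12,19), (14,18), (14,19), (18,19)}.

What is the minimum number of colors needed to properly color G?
Clique number ω(G) = 3 (lower bound: χ ≥ ω).
Suppose a proper 3-coloring c exists. The clique [1, 14, 19] takes 3 distinct colors; by symmetry let c(1) = 1, c(14) = 2, c(19) = 3.
- Vertex 12: neighbors [14, 19] already have colors [2, 3] ⇒ c(12) = 1.
- Vertex 18: neighbors [14, 19] already have colors [2, 3] ⇒ c(18) = 1.
- Vertex 2: neighbors [12] already have colors [1]; try each remaining color.
- Case c(2) = 2:
  - Vertex 6: neighbors [18, 2] already have colors [1, 2] ⇒ c(6) = 3.
  - Vertex 9: neighbors [1, 2, 6] already have colors [1, 2, 3] — all 3 colors blocked. Contradiction.
- Case c(2) = 3:
  - Vertex 6: neighbors [18, 2] already have colors [1, 3] ⇒ c(6) = 2.
  - Vertex 9: neighbors [1, 6, 2] already have colors [1, 2, 3] — all 3 colors blocked. Contradiction.
Every case ends in a contradiction, so G has no proper 3-coloring (χ ≥ 4).
The coloring below uses 4 colors, so χ(G) = 4.
A valid 4-coloring: color 1: [6, 7, 14]; color 2: [1, 2, 15, 18]; color 3: [9, 19]; color 4: [12].

χ(G) = 4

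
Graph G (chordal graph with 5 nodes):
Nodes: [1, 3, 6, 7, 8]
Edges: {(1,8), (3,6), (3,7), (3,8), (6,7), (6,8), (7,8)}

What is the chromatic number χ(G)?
Clique number ω(G) = 4 (lower bound: χ ≥ ω).
The clique on [3, 6, 7, 8] has size 4, forcing χ ≥ 4, and the coloring below uses 4 colors, so χ(G) = 4.
A valid 4-coloring: color 1: [8]; color 2: [1, 6]; color 3: [7]; color 4: [3].

χ(G) = 4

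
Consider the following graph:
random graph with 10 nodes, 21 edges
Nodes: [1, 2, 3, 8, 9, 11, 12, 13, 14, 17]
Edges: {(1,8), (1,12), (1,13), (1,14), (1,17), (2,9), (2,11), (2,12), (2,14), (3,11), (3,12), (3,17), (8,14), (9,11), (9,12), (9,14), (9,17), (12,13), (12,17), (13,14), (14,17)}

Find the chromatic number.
χ(G) = 3

Clique number ω(G) = 3 (lower bound: χ ≥ ω).
The clique on [1, 8, 14] has size 3, forcing χ ≥ 3, and the coloring below uses 3 colors, so χ(G) = 3.
A valid 3-coloring: color 1: [11, 12, 14]; color 2: [2, 8, 13, 17]; color 3: [1, 3, 9].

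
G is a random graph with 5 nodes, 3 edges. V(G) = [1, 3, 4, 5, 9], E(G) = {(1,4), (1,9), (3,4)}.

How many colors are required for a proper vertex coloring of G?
Clique number ω(G) = 2 (lower bound: χ ≥ ω).
The graph is bipartite (no odd cycle), so 2 colors suffice: χ(G) = 2.
A valid 2-coloring: color 1: [1, 3, 5]; color 2: [4, 9].

χ(G) = 2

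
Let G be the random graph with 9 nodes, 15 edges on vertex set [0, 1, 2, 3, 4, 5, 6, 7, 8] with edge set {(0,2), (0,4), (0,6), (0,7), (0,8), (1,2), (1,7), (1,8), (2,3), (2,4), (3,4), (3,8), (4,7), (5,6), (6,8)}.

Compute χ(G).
χ(G) = 3

Clique number ω(G) = 3 (lower bound: χ ≥ ω).
The clique on [0, 6, 8] has size 3, forcing χ ≥ 3, and the coloring below uses 3 colors, so χ(G) = 3.
A valid 3-coloring: color 1: [0, 1, 3, 5]; color 2: [4, 6]; color 3: [2, 7, 8].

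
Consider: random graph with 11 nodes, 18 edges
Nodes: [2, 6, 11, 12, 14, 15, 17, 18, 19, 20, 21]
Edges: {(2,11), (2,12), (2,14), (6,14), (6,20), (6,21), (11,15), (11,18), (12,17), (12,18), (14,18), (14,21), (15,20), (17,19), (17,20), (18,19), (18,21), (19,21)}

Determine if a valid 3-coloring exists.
A valid 3-coloring: color 1: [2, 6, 15, 17, 18]; color 2: [11, 12, 14, 19, 20]; color 3: [21].
(χ(G) = 3 ≤ 3.)

Yes, G is 3-colorable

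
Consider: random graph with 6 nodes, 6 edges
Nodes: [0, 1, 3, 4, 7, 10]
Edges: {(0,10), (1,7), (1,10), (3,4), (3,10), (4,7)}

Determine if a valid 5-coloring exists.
Yes, G is 5-colorable

A valid 5-coloring: color 1: [4, 10]; color 2: [0, 1, 3]; color 3: [7].
(χ(G) = 3 ≤ 5.)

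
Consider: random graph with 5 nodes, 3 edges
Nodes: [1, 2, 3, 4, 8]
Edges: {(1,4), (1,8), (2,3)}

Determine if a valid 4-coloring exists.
Yes, G is 4-colorable

A valid 4-coloring: color 1: [1, 3]; color 2: [2, 4, 8].
(χ(G) = 2 ≤ 4.)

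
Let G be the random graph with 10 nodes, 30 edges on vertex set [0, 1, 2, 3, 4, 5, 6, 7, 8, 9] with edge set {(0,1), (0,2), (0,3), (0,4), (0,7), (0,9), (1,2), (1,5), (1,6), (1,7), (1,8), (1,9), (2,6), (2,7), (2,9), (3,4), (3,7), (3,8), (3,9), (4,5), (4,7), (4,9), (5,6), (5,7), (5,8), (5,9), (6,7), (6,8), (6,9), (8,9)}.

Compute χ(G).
Clique number ω(G) = 5 (lower bound: χ ≥ ω).
The clique on [1, 5, 6, 8, 9] has size 5, forcing χ ≥ 5, and the coloring below uses 5 colors, so χ(G) = 5.
A valid 5-coloring: color 1: [7, 9]; color 2: [1, 3]; color 3: [2, 5]; color 4: [0, 6]; color 5: [4, 8].

χ(G) = 5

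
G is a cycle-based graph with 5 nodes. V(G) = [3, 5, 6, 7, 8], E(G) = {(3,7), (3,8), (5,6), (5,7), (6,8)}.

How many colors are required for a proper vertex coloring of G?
χ(G) = 3

Clique number ω(G) = 2 (lower bound: χ ≥ ω).
Odd cycle [7, 3, 8, 6, 5] needs 3 colors (χ ≥ 3).
The coloring below uses 3 colors, so χ(G) = 3.
A valid 3-coloring: color 1: [6, 7]; color 2: [3, 5]; color 3: [8].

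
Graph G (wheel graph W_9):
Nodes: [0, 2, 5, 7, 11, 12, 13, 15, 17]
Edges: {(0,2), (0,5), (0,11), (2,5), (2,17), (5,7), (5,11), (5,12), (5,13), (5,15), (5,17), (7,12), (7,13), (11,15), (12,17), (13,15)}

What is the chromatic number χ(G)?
χ(G) = 3

Clique number ω(G) = 3 (lower bound: χ ≥ ω).
The clique on [0, 2, 5] has size 3, forcing χ ≥ 3, and the coloring below uses 3 colors, so χ(G) = 3.
A valid 3-coloring: color 1: [5]; color 2: [2, 11, 12, 13]; color 3: [0, 7, 15, 17].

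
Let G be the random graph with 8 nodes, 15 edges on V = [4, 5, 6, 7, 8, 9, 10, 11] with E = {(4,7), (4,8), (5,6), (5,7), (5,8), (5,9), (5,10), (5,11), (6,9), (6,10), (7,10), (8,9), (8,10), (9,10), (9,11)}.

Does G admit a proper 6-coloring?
Yes, G is 6-colorable

A valid 6-coloring: color 1: [4, 5]; color 2: [10, 11]; color 3: [7, 9]; color 4: [6, 8].
(χ(G) = 4 ≤ 6.)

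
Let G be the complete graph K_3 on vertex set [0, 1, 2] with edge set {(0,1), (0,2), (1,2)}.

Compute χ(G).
χ(G) = 3

Clique number ω(G) = 3 (lower bound: χ ≥ ω).
The clique on [0, 1, 2] has size 3, forcing χ ≥ 3, and the coloring below uses 3 colors, so χ(G) = 3.
A valid 3-coloring: color 1: [0]; color 2: [2]; color 3: [1].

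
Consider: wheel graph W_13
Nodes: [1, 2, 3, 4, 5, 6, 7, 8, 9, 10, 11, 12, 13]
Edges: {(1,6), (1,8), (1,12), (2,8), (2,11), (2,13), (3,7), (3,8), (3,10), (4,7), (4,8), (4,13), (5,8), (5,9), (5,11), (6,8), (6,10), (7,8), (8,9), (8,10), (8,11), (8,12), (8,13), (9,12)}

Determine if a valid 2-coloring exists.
The clique on vertices [1, 8, 12] has size 3 > 2, so it alone needs 3 colors.

No, G is not 2-colorable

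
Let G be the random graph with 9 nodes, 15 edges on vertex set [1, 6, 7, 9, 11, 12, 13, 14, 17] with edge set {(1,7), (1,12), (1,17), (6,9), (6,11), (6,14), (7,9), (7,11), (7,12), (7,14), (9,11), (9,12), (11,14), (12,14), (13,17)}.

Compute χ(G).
Clique number ω(G) = 3 (lower bound: χ ≥ ω).
The clique on [6, 9, 11] has size 3, forcing χ ≥ 3, and the coloring below uses 3 colors, so χ(G) = 3.
A valid 3-coloring: color 1: [6, 7, 17]; color 2: [1, 9, 13, 14]; color 3: [11, 12].

χ(G) = 3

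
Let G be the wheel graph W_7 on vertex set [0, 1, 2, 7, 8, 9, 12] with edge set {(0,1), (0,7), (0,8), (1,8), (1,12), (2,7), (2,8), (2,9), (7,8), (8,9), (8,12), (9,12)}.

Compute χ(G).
Clique number ω(G) = 3 (lower bound: χ ≥ ω).
The clique on [0, 1, 8] has size 3, forcing χ ≥ 3, and the coloring below uses 3 colors, so χ(G) = 3.
A valid 3-coloring: color 1: [8]; color 2: [0, 2, 12]; color 3: [1, 7, 9].

χ(G) = 3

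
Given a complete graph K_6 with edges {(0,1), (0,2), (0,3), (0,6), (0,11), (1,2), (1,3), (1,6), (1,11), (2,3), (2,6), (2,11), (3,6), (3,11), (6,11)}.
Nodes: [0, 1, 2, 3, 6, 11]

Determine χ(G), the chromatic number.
Clique number ω(G) = 6 (lower bound: χ ≥ ω).
The clique on [0, 1, 2, 3, 6, 11] has size 6, forcing χ ≥ 6, and the coloring below uses 6 colors, so χ(G) = 6.
A valid 6-coloring: color 1: [1]; color 2: [11]; color 3: [3]; color 4: [6]; color 5: [2]; color 6: [0].

χ(G) = 6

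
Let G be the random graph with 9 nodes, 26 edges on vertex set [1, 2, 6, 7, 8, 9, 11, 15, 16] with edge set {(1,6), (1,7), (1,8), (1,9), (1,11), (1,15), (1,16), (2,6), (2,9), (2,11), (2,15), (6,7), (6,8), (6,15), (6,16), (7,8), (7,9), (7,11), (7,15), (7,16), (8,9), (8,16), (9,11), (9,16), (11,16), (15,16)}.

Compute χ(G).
χ(G) = 5

Clique number ω(G) = 5 (lower bound: χ ≥ ω).
The clique on [1, 7, 8, 9, 16] has size 5, forcing χ ≥ 5, and the coloring below uses 5 colors, so χ(G) = 5.
A valid 5-coloring: color 1: [1, 2]; color 2: [16]; color 3: [7]; color 4: [6, 9]; color 5: [8, 11, 15].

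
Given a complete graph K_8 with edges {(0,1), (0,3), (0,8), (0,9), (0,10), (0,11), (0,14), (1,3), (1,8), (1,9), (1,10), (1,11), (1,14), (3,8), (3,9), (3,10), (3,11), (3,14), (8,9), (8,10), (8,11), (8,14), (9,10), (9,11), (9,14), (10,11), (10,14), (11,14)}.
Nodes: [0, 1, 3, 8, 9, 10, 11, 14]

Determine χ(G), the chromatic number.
χ(G) = 8

Clique number ω(G) = 8 (lower bound: χ ≥ ω).
The clique on [0, 1, 3, 8, 9, 10, 11, 14] has size 8, forcing χ ≥ 8, and the coloring below uses 8 colors, so χ(G) = 8.
A valid 8-coloring: color 1: [0]; color 2: [10]; color 3: [3]; color 4: [11]; color 5: [14]; color 6: [8]; color 7: [1]; color 8: [9].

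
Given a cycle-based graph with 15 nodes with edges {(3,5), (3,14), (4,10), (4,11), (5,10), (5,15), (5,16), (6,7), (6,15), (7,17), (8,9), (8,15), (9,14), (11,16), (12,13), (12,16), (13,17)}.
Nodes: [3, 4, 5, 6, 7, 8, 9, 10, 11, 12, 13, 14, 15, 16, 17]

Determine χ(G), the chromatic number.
Clique number ω(G) = 2 (lower bound: χ ≥ ω).
Odd cycle [4, 11, 16, 5, 10] needs 3 colors (χ ≥ 3).
The coloring below uses 3 colors, so χ(G) = 3.
A valid 3-coloring: color 1: [4, 5, 6, 8, 12, 14, 17]; color 2: [3, 7, 9, 10, 13, 15, 16]; color 3: [11].

χ(G) = 3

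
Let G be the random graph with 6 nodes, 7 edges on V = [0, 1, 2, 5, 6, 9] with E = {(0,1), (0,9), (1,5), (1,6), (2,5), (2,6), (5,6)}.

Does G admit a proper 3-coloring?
Yes, G is 3-colorable

A valid 3-coloring: color 1: [1, 2, 9]; color 2: [0, 5]; color 3: [6].
(χ(G) = 3 ≤ 3.)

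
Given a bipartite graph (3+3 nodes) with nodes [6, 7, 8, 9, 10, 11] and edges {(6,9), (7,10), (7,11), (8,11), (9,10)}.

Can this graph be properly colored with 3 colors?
A valid 3-coloring: color 1: [7, 8, 9]; color 2: [6, 10, 11].
(χ(G) = 2 ≤ 3.)

Yes, G is 3-colorable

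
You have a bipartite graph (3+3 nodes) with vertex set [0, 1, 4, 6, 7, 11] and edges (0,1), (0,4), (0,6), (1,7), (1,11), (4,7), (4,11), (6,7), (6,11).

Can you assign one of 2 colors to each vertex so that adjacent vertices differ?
A valid 2-coloring: color 1: [0, 7, 11]; color 2: [1, 4, 6].
(χ(G) = 2 ≤ 2.)

Yes, G is 2-colorable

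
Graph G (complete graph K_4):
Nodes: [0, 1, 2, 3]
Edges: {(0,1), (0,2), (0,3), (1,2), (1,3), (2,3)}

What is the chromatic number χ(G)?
Clique number ω(G) = 4 (lower bound: χ ≥ ω).
The clique on [0, 1, 2, 3] has size 4, forcing χ ≥ 4, and the coloring below uses 4 colors, so χ(G) = 4.
A valid 4-coloring: color 1: [1]; color 2: [2]; color 3: [3]; color 4: [0].

χ(G) = 4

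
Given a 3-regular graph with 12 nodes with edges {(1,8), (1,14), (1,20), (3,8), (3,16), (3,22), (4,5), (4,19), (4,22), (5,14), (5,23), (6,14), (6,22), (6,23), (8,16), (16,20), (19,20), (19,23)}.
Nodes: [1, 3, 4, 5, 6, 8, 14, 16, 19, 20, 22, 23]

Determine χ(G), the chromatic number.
χ(G) = 3

Clique number ω(G) = 3 (lower bound: χ ≥ ω).
The clique on [3, 8, 16] has size 3, forcing χ ≥ 3, and the coloring below uses 3 colors, so χ(G) = 3.
A valid 3-coloring: color 1: [3, 4, 6, 20]; color 2: [1, 5, 16, 19, 22]; color 3: [8, 14, 23].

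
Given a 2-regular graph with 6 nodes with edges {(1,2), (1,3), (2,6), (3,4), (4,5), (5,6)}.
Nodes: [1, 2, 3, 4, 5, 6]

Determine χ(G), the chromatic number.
χ(G) = 2

Clique number ω(G) = 2 (lower bound: χ ≥ ω).
The graph is bipartite (no odd cycle), so 2 colors suffice: χ(G) = 2.
A valid 2-coloring: color 1: [1, 4, 6]; color 2: [2, 3, 5].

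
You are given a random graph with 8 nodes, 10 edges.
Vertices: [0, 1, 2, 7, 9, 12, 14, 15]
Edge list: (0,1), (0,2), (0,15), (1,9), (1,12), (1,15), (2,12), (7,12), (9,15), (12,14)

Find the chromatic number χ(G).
χ(G) = 3

Clique number ω(G) = 3 (lower bound: χ ≥ ω).
The clique on [0, 1, 15] has size 3, forcing χ ≥ 3, and the coloring below uses 3 colors, so χ(G) = 3.
A valid 3-coloring: color 1: [0, 9, 12]; color 2: [1, 2, 7, 14]; color 3: [15].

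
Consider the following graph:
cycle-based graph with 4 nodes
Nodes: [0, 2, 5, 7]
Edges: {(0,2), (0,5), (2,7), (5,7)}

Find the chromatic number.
χ(G) = 2

Clique number ω(G) = 2 (lower bound: χ ≥ ω).
The graph is bipartite (no odd cycle), so 2 colors suffice: χ(G) = 2.
A valid 2-coloring: color 1: [0, 7]; color 2: [2, 5].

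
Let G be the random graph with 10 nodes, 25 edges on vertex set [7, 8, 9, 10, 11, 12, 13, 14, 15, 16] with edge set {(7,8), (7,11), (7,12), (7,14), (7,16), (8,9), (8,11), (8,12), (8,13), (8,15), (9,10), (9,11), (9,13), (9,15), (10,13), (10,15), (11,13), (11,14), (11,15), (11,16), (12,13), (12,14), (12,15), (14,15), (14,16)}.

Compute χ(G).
Clique number ω(G) = 4 (lower bound: χ ≥ ω).
The clique on [8, 9, 11, 13] has size 4, forcing χ ≥ 4, and the coloring below uses 4 colors, so χ(G) = 4.
A valid 4-coloring: color 1: [10, 11, 12]; color 2: [7, 13, 15]; color 3: [8, 14]; color 4: [9, 16].

χ(G) = 4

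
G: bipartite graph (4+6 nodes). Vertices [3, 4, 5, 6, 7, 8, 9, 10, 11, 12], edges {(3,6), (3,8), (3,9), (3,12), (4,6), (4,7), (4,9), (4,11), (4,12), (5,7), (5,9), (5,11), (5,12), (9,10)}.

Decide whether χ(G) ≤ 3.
Yes, G is 3-colorable

A valid 3-coloring: color 1: [3, 4, 5, 10]; color 2: [6, 7, 8, 9, 11, 12].
(χ(G) = 2 ≤ 3.)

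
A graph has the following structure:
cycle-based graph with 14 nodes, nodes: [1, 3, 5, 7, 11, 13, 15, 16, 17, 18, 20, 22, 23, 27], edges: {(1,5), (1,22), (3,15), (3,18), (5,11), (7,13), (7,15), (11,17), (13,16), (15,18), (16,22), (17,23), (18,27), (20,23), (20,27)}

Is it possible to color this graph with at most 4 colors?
A valid 4-coloring: color 1: [1, 7, 11, 16, 18, 23]; color 2: [5, 13, 15, 17, 20, 22]; color 3: [3, 27].
(χ(G) = 3 ≤ 4.)

Yes, G is 4-colorable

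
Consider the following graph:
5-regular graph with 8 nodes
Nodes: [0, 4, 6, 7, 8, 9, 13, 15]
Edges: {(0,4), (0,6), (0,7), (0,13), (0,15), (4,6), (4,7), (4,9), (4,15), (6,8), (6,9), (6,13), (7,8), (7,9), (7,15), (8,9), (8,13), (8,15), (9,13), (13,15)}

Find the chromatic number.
χ(G) = 4

Clique number ω(G) = 4 (lower bound: χ ≥ ω).
The clique on [0, 4, 7, 15] has size 4, forcing χ ≥ 4, and the coloring below uses 4 colors, so χ(G) = 4.
A valid 4-coloring: color 1: [4, 8]; color 2: [7, 13]; color 3: [6, 15]; color 4: [0, 9].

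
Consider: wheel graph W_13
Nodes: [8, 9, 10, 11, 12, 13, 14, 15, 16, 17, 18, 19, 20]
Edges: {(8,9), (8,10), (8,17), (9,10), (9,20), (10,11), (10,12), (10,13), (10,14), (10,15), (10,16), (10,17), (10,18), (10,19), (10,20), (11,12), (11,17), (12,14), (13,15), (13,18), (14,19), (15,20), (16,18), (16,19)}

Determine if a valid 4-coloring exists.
Yes, G is 4-colorable

A valid 4-coloring: color 1: [10]; color 2: [8, 11, 13, 14, 16, 20]; color 3: [9, 12, 15, 17, 18, 19].
(χ(G) = 3 ≤ 4.)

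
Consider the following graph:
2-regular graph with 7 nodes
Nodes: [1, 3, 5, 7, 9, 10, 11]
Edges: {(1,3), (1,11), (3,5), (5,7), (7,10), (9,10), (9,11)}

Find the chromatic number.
Clique number ω(G) = 2 (lower bound: χ ≥ ω).
Odd cycle [7, 10, 9, 11, 1, 3, 5] needs 3 colors (χ ≥ 3).
The coloring below uses 3 colors, so χ(G) = 3.
A valid 3-coloring: color 1: [3, 7, 9]; color 2: [5, 10, 11]; color 3: [1].

χ(G) = 3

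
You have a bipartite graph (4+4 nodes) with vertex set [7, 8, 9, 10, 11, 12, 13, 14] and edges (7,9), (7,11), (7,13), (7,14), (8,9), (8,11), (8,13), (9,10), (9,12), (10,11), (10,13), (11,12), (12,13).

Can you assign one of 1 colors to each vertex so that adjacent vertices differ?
Edge (8,9) forces its endpoints to differ, so 1 color is not enough.

No, G is not 1-colorable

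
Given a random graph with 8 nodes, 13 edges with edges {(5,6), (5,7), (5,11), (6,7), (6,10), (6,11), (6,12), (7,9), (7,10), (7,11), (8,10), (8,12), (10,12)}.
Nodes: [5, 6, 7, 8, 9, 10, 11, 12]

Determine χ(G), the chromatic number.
χ(G) = 4

Clique number ω(G) = 4 (lower bound: χ ≥ ω).
The clique on [5, 6, 7, 11] has size 4, forcing χ ≥ 4, and the coloring below uses 4 colors, so χ(G) = 4.
A valid 4-coloring: color 1: [6, 8, 9]; color 2: [7, 12]; color 3: [10, 11]; color 4: [5].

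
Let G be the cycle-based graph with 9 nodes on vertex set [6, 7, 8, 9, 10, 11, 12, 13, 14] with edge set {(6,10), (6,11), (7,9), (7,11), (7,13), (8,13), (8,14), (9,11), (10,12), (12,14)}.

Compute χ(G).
χ(G) = 3

Clique number ω(G) = 3 (lower bound: χ ≥ ω).
The clique on [7, 9, 11] has size 3, forcing χ ≥ 3, and the coloring below uses 3 colors, so χ(G) = 3.
A valid 3-coloring: color 1: [10, 11, 13, 14]; color 2: [6, 7, 8, 12]; color 3: [9].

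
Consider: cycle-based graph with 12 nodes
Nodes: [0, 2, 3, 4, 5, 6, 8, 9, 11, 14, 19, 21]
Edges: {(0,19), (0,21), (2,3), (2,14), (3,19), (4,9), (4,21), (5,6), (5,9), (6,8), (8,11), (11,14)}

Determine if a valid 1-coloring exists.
Edge (0,19) forces its endpoints to differ, so 1 color is not enough.

No, G is not 1-colorable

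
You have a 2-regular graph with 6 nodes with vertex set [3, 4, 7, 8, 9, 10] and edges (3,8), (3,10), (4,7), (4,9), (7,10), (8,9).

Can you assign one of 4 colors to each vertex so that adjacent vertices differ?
A valid 4-coloring: color 1: [4, 8, 10]; color 2: [3, 7, 9].
(χ(G) = 2 ≤ 4.)

Yes, G is 4-colorable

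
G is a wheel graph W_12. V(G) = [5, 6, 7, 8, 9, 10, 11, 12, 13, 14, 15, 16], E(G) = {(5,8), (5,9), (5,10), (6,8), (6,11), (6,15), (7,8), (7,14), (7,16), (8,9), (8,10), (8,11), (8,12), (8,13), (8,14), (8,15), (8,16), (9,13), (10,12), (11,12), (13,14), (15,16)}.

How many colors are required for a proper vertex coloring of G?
Clique number ω(G) = 3 (lower bound: χ ≥ ω).
Odd cycle [9, 5, 10, 12, 11, 6, 15, 16, 7, 14, 13] needs 3 colors (χ ≥ 3).
Vertex 8 is adjacent to every vertex of [5, 6, 7, 9, 10, 11, 12, 13, 14, 15, 16], which already need 3 colors among themselves, so 8 needs a new color (χ ≥ 4).
The coloring below uses 4 colors, so χ(G) = 4.
A valid 4-coloring: color 1: [8]; color 2: [9, 10, 11, 14, 15]; color 3: [5, 6, 12, 13, 16]; color 4: [7].

χ(G) = 4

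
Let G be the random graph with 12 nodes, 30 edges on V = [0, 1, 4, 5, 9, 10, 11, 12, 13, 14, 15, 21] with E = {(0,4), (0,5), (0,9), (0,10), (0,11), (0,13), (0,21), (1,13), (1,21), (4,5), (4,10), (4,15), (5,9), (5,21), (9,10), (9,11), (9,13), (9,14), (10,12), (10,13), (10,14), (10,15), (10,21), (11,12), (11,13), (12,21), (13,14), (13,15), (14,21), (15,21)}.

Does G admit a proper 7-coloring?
A valid 7-coloring: color 1: [1, 5, 10, 11]; color 2: [0, 12, 14, 15]; color 3: [4, 13, 21]; color 4: [9].
(χ(G) = 4 ≤ 7.)

Yes, G is 7-colorable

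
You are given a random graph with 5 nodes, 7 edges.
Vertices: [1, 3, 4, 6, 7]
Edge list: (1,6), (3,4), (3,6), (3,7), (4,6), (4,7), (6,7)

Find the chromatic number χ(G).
Clique number ω(G) = 4 (lower bound: χ ≥ ω).
The clique on [3, 4, 6, 7] has size 4, forcing χ ≥ 4, and the coloring below uses 4 colors, so χ(G) = 4.
A valid 4-coloring: color 1: [6]; color 2: [1, 4]; color 3: [3]; color 4: [7].

χ(G) = 4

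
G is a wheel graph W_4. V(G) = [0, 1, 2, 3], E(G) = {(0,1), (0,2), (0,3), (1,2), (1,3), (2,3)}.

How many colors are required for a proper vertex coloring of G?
χ(G) = 4

Clique number ω(G) = 4 (lower bound: χ ≥ ω).
The clique on [0, 1, 2, 3] has size 4, forcing χ ≥ 4, and the coloring below uses 4 colors, so χ(G) = 4.
A valid 4-coloring: color 1: [2]; color 2: [3]; color 3: [0]; color 4: [1].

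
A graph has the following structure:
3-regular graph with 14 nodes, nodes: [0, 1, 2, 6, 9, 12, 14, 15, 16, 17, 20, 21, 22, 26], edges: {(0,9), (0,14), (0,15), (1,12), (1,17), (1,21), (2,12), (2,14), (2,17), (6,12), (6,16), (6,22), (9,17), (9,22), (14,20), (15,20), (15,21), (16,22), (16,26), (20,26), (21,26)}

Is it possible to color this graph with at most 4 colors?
A valid 4-coloring: color 1: [1, 2, 15, 22, 26]; color 2: [9, 12, 14, 16, 21]; color 3: [0, 6, 17, 20].
(χ(G) = 3 ≤ 4.)

Yes, G is 4-colorable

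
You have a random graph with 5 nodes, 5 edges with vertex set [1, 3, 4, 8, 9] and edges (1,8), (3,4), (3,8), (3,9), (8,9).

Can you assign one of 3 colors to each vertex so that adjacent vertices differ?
Yes, G is 3-colorable

A valid 3-coloring: color 1: [4, 8]; color 2: [1, 3]; color 3: [9].
(χ(G) = 3 ≤ 3.)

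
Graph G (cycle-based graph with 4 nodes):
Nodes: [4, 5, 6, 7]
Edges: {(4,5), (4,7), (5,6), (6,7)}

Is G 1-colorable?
Edge (4,5) forces its endpoints to differ, so 1 color is not enough.

No, G is not 1-colorable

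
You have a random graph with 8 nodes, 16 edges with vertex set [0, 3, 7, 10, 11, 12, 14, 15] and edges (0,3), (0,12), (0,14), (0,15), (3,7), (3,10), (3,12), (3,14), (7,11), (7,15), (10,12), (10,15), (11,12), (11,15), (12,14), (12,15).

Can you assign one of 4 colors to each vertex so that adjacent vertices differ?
Yes, G is 4-colorable

A valid 4-coloring: color 1: [7, 12]; color 2: [3, 15]; color 3: [0, 10, 11]; color 4: [14].
(χ(G) = 4 ≤ 4.)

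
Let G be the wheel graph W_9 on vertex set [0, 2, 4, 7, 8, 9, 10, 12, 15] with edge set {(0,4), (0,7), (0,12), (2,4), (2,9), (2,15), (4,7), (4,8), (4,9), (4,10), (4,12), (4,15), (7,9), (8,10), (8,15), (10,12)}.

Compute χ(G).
Clique number ω(G) = 3 (lower bound: χ ≥ ω).
The clique on [0, 4, 12] has size 3, forcing χ ≥ 3, and the coloring below uses 3 colors, so χ(G) = 3.
A valid 3-coloring: color 1: [4]; color 2: [0, 9, 10, 15]; color 3: [2, 7, 8, 12].

χ(G) = 3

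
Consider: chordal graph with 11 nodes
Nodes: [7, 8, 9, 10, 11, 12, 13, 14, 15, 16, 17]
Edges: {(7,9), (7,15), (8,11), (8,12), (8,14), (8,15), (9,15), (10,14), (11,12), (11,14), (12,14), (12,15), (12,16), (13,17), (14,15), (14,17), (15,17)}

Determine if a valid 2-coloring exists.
No, G is not 2-colorable

The clique on vertices [8, 11, 12, 14] has size 4 > 2, so it alone needs 4 colors.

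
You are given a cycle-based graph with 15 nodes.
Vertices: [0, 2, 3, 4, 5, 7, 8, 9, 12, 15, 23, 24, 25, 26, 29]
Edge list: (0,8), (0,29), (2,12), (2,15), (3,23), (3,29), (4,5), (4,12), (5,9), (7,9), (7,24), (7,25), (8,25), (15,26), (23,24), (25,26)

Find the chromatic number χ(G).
Clique number ω(G) = 2 (lower bound: χ ≥ ω).
Odd cycle [9, 5, 4, 12, 2, 15, 26, 25, 7] needs 3 colors (χ ≥ 3).
The coloring below uses 3 colors, so χ(G) = 3.
A valid 3-coloring: color 1: [5, 7, 8, 12, 15, 23, 29]; color 2: [0, 2, 3, 4, 9, 24, 25]; color 3: [26].

χ(G) = 3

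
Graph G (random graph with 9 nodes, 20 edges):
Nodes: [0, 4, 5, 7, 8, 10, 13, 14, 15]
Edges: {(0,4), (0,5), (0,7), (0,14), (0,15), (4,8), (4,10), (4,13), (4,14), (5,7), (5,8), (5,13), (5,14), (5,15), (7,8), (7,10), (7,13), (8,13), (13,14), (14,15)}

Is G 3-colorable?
The clique on vertices [0, 5, 14, 15] has size 4 > 3, so it alone needs 4 colors.

No, G is not 3-colorable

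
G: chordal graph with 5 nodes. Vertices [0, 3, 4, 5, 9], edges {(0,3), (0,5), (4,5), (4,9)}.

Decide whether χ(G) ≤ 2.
A valid 2-coloring: color 1: [3, 5, 9]; color 2: [0, 4].
(χ(G) = 2 ≤ 2.)

Yes, G is 2-colorable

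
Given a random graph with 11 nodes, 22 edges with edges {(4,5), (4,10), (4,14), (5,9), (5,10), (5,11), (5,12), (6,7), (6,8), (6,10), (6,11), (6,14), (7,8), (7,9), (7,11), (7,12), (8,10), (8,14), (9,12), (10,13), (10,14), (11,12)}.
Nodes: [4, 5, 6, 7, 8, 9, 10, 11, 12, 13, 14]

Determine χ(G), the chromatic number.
Clique number ω(G) = 4 (lower bound: χ ≥ ω).
The clique on [6, 8, 10, 14] has size 4, forcing χ ≥ 4, and the coloring below uses 4 colors, so χ(G) = 4.
A valid 4-coloring: color 1: [7, 10]; color 2: [5, 13, 14]; color 3: [4, 6, 12]; color 4: [8, 9, 11].

χ(G) = 4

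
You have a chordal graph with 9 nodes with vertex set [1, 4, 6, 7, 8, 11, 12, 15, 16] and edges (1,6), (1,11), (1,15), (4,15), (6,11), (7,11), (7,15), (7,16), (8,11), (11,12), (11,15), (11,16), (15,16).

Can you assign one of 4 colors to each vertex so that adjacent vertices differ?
A valid 4-coloring: color 1: [4, 11]; color 2: [6, 8, 12, 15]; color 3: [1, 7]; color 4: [16].
(χ(G) = 4 ≤ 4.)

Yes, G is 4-colorable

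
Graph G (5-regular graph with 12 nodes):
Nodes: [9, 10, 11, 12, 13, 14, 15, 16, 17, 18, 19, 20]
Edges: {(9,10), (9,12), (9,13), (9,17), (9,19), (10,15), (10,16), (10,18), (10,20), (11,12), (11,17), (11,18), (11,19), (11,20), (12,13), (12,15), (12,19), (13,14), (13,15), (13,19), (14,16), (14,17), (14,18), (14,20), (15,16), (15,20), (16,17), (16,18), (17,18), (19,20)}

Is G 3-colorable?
No, G is not 3-colorable

The clique on vertices [9, 12, 13, 19] has size 4 > 3, so it alone needs 4 colors.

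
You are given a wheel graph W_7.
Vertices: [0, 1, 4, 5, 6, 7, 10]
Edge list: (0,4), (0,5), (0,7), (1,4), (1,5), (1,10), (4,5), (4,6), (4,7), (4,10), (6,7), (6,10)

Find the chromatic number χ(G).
Clique number ω(G) = 3 (lower bound: χ ≥ ω).
The clique on [0, 4, 5] has size 3, forcing χ ≥ 3, and the coloring below uses 3 colors, so χ(G) = 3.
A valid 3-coloring: color 1: [4]; color 2: [5, 7, 10]; color 3: [0, 1, 6].

χ(G) = 3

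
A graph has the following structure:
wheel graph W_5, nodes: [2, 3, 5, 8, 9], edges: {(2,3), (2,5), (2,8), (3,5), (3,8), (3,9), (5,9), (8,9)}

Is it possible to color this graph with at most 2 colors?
The clique on vertices [3, 8, 9] has size 3 > 2, so it alone needs 3 colors.

No, G is not 2-colorable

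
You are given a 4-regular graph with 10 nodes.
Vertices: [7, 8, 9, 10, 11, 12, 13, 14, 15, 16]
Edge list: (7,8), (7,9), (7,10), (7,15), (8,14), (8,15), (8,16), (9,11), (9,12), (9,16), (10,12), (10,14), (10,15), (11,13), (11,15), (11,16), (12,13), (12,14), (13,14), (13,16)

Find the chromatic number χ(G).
χ(G) = 3

Clique number ω(G) = 3 (lower bound: χ ≥ ω).
The clique on [7, 8, 15] has size 3, forcing χ ≥ 3, and the coloring below uses 3 colors, so χ(G) = 3.
A valid 3-coloring: color 1: [7, 11, 12]; color 2: [8, 9, 10, 13]; color 3: [14, 15, 16].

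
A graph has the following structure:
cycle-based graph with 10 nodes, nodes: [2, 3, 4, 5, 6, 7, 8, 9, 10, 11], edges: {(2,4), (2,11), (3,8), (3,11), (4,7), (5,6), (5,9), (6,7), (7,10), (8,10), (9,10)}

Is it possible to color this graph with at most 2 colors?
Odd cycle [9, 5, 6, 7, 10] needs 3 colors (χ ≥ 3).
Hence χ(G) ≥ 3 > 2, so no proper 2-coloring exists.

No, G is not 2-colorable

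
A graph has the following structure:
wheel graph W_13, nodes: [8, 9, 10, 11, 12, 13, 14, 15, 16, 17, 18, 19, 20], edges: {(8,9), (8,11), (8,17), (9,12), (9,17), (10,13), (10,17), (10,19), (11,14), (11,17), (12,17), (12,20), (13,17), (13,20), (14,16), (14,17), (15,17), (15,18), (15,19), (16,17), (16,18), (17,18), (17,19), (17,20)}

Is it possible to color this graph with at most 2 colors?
The clique on vertices [8, 9, 17] has size 3 > 2, so it alone needs 3 colors.

No, G is not 2-colorable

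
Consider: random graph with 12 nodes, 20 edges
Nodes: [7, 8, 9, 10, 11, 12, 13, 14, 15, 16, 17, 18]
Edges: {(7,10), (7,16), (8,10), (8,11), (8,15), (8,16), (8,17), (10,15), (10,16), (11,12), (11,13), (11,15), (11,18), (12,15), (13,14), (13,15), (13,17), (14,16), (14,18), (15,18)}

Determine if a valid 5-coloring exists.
Yes, G is 5-colorable

A valid 5-coloring: color 1: [9, 15, 16, 17]; color 2: [7, 8, 12, 13, 18]; color 3: [10, 11, 14].
(χ(G) = 3 ≤ 5.)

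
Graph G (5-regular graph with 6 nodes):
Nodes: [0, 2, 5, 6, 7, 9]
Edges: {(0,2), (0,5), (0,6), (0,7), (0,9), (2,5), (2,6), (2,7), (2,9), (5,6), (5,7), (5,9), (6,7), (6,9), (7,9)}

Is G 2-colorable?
No, G is not 2-colorable

The clique on vertices [0, 2, 5, 6, 7, 9] has size 6 > 2, so it alone needs 6 colors.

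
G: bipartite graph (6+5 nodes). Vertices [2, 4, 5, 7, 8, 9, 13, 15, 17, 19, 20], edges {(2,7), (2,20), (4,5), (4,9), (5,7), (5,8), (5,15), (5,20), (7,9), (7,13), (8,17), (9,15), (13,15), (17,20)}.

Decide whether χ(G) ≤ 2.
A valid 2-coloring: color 1: [2, 5, 9, 13, 17, 19]; color 2: [4, 7, 8, 15, 20].
(χ(G) = 2 ≤ 2.)

Yes, G is 2-colorable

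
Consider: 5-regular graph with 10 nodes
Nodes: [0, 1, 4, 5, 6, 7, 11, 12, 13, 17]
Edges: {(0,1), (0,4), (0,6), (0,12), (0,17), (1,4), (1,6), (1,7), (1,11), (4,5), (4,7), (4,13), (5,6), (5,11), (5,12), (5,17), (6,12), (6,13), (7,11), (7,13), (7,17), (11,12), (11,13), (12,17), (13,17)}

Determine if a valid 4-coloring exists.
A valid 4-coloring: color 1: [0, 5, 7]; color 2: [4, 6, 11, 17]; color 3: [1, 12, 13].
(χ(G) = 3 ≤ 4.)

Yes, G is 4-colorable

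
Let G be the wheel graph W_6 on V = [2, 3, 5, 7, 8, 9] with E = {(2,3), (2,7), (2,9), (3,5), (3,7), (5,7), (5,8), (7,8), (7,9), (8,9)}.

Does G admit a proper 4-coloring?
A valid 4-coloring: color 1: [7]; color 2: [3, 9]; color 3: [2, 8]; color 4: [5].
(χ(G) = 4 ≤ 4.)

Yes, G is 4-colorable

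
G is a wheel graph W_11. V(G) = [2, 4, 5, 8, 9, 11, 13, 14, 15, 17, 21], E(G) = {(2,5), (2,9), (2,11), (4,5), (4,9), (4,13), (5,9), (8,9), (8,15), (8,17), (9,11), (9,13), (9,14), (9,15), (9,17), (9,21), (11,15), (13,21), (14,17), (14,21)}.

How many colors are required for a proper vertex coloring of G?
χ(G) = 3

Clique number ω(G) = 3 (lower bound: χ ≥ ω).
The clique on [2, 9, 11] has size 3, forcing χ ≥ 3, and the coloring below uses 3 colors, so χ(G) = 3.
A valid 3-coloring: color 1: [9]; color 2: [2, 4, 15, 17, 21]; color 3: [5, 8, 11, 13, 14].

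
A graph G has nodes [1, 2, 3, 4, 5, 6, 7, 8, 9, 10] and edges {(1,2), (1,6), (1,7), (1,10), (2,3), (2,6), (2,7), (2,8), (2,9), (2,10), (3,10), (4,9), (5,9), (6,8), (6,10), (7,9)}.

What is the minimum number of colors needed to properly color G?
Clique number ω(G) = 4 (lower bound: χ ≥ ω).
The clique on [1, 2, 6, 10] has size 4, forcing χ ≥ 4, and the coloring below uses 4 colors, so χ(G) = 4.
A valid 4-coloring: color 1: [2, 4, 5]; color 2: [3, 6, 7]; color 3: [1, 8, 9]; color 4: [10].

χ(G) = 4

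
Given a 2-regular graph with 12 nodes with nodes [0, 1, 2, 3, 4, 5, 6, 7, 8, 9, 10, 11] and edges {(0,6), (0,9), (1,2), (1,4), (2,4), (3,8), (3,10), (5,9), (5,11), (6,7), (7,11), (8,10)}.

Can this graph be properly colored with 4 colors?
A valid 4-coloring: color 1: [0, 2, 5, 7, 10]; color 2: [3, 4, 6, 9, 11]; color 3: [1, 8].
(χ(G) = 3 ≤ 4.)

Yes, G is 4-colorable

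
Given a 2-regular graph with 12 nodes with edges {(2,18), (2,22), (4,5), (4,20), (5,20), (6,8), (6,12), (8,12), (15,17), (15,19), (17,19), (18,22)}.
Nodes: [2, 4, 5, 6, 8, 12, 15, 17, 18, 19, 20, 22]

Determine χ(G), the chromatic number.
Clique number ω(G) = 3 (lower bound: χ ≥ ω).
The clique on [2, 18, 22] has size 3, forcing χ ≥ 3, and the coloring below uses 3 colors, so χ(G) = 3.
A valid 3-coloring: color 1: [4, 12, 17, 18]; color 2: [6, 19, 20, 22]; color 3: [2, 5, 8, 15].

χ(G) = 3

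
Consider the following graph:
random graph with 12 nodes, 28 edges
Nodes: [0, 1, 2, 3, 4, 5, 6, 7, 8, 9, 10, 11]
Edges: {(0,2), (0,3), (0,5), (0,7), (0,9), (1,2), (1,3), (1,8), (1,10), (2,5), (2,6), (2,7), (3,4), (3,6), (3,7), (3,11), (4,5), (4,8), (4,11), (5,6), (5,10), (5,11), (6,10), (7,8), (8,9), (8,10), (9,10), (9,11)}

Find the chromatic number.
Clique number ω(G) = 3 (lower bound: χ ≥ ω).
Suppose a proper 3-coloring c exists. The clique [0, 2, 5] takes 3 distinct colors; by symmetry let c(0) = 1, c(2) = 2, c(5) = 3.
- Vertex 6: neighbors [2, 5] already have colors [2, 3] ⇒ c(6) = 1.
- Vertex 10: neighbors [6, 5] already have colors [1, 3] ⇒ c(10) = 2.
- Vertex 7: neighbors [0, 2] already have colors [1, 2] ⇒ c(7) = 3.
- Vertex 3: neighbors [0, 7] already have colors [1, 3] ⇒ c(3) = 2.
- Vertex 8: neighbors [10, 7] already have colors [2, 3] ⇒ c(8) = 1.
- Vertex 4: neighbors [8, 3, 5] already have colors [1, 2, 3] — all 3 colors blocked. Contradiction.
The forced assignments end in a contradiction, so G has no proper 3-coloring (χ ≥ 4).
The coloring below uses 4 colors, so χ(G) = 4.
A valid 4-coloring: color 1: [1, 5, 7, 9]; color 2: [2, 3, 10]; color 3: [0, 6, 8, 11]; color 4: [4].

χ(G) = 4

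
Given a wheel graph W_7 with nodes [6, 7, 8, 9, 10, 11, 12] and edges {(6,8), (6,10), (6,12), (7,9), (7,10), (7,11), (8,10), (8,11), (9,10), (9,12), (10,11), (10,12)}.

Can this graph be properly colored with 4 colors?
Yes, G is 4-colorable

A valid 4-coloring: color 1: [10]; color 2: [7, 8, 12]; color 3: [6, 9, 11].
(χ(G) = 3 ≤ 4.)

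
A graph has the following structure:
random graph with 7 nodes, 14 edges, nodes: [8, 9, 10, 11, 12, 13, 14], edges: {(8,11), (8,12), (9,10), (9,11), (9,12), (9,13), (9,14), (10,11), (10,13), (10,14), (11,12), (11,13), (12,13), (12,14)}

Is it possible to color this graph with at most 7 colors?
A valid 7-coloring: color 1: [10, 12]; color 2: [11, 14]; color 3: [8, 9]; color 4: [13].
(χ(G) = 4 ≤ 7.)

Yes, G is 7-colorable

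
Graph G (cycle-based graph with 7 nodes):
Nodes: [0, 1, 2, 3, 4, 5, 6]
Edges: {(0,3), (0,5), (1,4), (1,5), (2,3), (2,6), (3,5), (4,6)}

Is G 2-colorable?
The clique on vertices [0, 3, 5] has size 3 > 2, so it alone needs 3 colors.

No, G is not 2-colorable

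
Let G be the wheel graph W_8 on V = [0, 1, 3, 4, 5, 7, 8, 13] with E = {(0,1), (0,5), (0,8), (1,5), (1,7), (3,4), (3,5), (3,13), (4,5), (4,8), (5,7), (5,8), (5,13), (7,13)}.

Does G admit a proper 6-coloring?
A valid 6-coloring: color 1: [5]; color 2: [3, 7, 8]; color 3: [1, 4, 13]; color 4: [0].
(χ(G) = 4 ≤ 6.)

Yes, G is 6-colorable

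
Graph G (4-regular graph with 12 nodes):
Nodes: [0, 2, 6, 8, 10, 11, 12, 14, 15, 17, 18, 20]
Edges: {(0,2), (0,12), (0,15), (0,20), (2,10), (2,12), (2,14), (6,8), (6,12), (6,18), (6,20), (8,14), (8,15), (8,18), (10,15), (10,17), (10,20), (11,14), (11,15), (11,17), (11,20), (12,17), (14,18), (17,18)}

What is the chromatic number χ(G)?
χ(G) = 3

Clique number ω(G) = 3 (lower bound: χ ≥ ω).
The clique on [0, 2, 12] has size 3, forcing χ ≥ 3, and the coloring below uses 3 colors, so χ(G) = 3.
A valid 3-coloring: color 1: [0, 6, 14, 17]; color 2: [2, 15, 18, 20]; color 3: [8, 10, 11, 12].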